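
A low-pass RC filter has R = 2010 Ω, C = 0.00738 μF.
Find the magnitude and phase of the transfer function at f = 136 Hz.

Step 1 — Angular frequency: ω = 2π·136 = 854.5 rad/s.
Step 2 — Transfer function: H(jω) = 1/(1 + jωRC).
Step 3 — Denominator: 1 + jωRC = 1 + j·854.5·2010·7.38e-09 = 1 + j0.01268.
Step 4 — H = 0.9998 - j0.01267.
Step 5 — Magnitude: |H| = 0.9999 (-0.0 dB); phase: φ = -0.7°.

|H| = 0.9999 (-0.0 dB), φ = -0.7°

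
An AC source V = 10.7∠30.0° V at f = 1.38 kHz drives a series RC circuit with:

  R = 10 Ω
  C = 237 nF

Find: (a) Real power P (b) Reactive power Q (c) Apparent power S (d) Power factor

Step 1 — Angular frequency: ω = 2π·f = 2π·1380 = 8671 rad/s.
Step 2 — Component impedances:
  R: Z = R = 10 Ω
  C: Z = 1/(jωC) = -j/(ω·C) = 0 - j486.6 Ω
Step 3 — Series combination: Z_total = R + C = 10 - j486.6 Ω = 486.7∠-88.8° Ω.
Step 4 — Source phasor: V = 10.7∠30.0° V = 9.266 + j5.35 V.
Step 5 — Current: I = V / Z = -0.0106 + j0.01926 A = 0.02198∠118.8° A.
Step 6 — Complex power: S = V·I* = 0.004833 - j0.2352 VA.
Step 7 — Real power: P = Re(S) = 0.004833 W.
Step 8 — Reactive power: Q = Im(S) = -0.2352 VAR.
Step 9 — Apparent power: |S| = 0.2352 VA.
Step 10 — Power factor: PF = P/|S| = 0.02055 (leading).

(a) P = 0.004833 W  (b) Q = -0.2352 VAR  (c) S = 0.2352 VA  (d) PF = 0.02055 (leading)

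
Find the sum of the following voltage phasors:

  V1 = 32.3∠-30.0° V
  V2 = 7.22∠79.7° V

Step 1 — Convert each phasor to rectangular form:
  V1 = 32.3·(cos(-30.0°) + j·sin(-30.0°)) = 27.97 - j16.15 V
  V2 = 7.22·(cos(79.7°) + j·sin(79.7°)) = 1.291 + j7.104 V
Step 2 — Sum components: V_total = 29.26 - j9.046 V.
Step 3 — Convert to polar: |V_total| = 30.63 V, ∠V_total = -17.2°.

V_total = 30.63∠-17.2° V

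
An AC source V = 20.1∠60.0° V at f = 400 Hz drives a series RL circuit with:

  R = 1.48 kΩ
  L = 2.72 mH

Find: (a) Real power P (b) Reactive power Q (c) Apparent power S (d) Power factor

Step 1 — Angular frequency: ω = 2π·f = 2π·400 = 2513 rad/s.
Step 2 — Component impedances:
  R: Z = R = 1480 Ω
  L: Z = jωL = j·2513·0.00272 = 0 + j6.836 Ω
Step 3 — Series combination: Z_total = R + L = 1480 + j6.836 Ω = 1480∠0.3° Ω.
Step 4 — Source phasor: V = 20.1∠60.0° V = 10.05 + j17.41 V.
Step 5 — Current: I = V / Z = 0.006845 + j0.01173 A = 0.01358∠59.7° A.
Step 6 — Complex power: S = V·I* = 0.273 + j0.001261 VA.
Step 7 — Real power: P = Re(S) = 0.273 W.
Step 8 — Reactive power: Q = Im(S) = 0.001261 VAR.
Step 9 — Apparent power: |S| = 0.273 VA.
Step 10 — Power factor: PF = P/|S| = 1 (lagging).

(a) P = 0.273 W  (b) Q = 0.001261 VAR  (c) S = 0.273 VA  (d) PF = 1 (lagging)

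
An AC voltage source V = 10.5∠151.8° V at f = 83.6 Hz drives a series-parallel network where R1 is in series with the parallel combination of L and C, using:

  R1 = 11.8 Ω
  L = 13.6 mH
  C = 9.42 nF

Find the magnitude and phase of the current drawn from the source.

Step 1 — Angular frequency: ω = 2π·f = 2π·83.6 = 525.3 rad/s.
Step 2 — Component impedances:
  R1: Z = R = 11.8 Ω
  L: Z = jωL = j·525.3·0.0136 = 0 + j7.144 Ω
  C: Z = 1/(jωC) = -j/(ω·C) = 0 - j2.021e+05 Ω
Step 3 — Parallel branch: L || C = 1/(1/L + 1/C) = 0 + j7.144 Ω.
Step 4 — Series with R1: Z_total = R1 + (L || C) = 11.8 + j7.144 Ω = 13.79∠31.2° Ω.
Step 5 — Source phasor: V = 10.5∠151.8° V = -9.254 + j4.962 V.
Step 6 — Ohm's law: I = V / Z_total = (-9.254 + j4.962) / (11.8 + j7.144) = -0.3876 + j0.6551 A.
Step 7 — Convert to polar: |I| = 0.7612 A, ∠I = 120.6°.

I = 0.7612∠120.6° A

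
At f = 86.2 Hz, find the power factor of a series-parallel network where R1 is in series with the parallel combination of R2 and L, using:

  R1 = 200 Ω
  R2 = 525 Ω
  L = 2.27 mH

Step 1 — Angular frequency: ω = 2π·f = 2π·86.2 = 541.6 rad/s.
Step 2 — Component impedances:
  R1: Z = R = 200 Ω
  R2: Z = R = 525 Ω
  L: Z = jωL = j·541.6·0.00227 = 0 + j1.229 Ω
Step 3 — Parallel branch: R2 || L = 1/(1/R2 + 1/L) = 0.002879 + j1.229 Ω.
Step 4 — Series with R1: Z_total = R1 + (R2 || L) = 200 + j1.229 Ω = 200∠0.4° Ω.
Step 5 — Power factor: PF = cos(φ) = Re(Z)/|Z| = 200/200 = 1.
Step 6 — Type: Im(Z) = 1.229 ⇒ lagging (phase φ = 0.4°).

PF = 1 (lagging, φ = 0.4°)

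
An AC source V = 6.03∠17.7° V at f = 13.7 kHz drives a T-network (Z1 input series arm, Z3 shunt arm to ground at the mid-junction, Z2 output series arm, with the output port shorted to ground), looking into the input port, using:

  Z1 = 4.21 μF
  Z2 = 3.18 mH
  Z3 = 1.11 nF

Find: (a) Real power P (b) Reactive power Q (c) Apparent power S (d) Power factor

Step 1 — Angular frequency: ω = 2π·f = 2π·1.37e+04 = 8.608e+04 rad/s.
Step 2 — Component impedances:
  Z1: Z = 1/(jωC) = -j/(ω·C) = 0 - j2.759 Ω
  Z2: Z = jωL = j·8.608e+04·0.00318 = 0 + j273.7 Ω
  Z3: Z = 1/(jωC) = -j/(ω·C) = 0 - j1.047e+04 Ω
Step 3 — With the output port shorted to ground, the output series arm Z2 runs from the junction to ground; the shunt arm Z3 also runs from the junction to ground. They appear in parallel: Z3 || Z2 = 0 + j281.1 Ω.
Step 4 — Series with input arm Z1: Z_in = Z1 + (Z3 || Z2) = 0 + j278.3 Ω = 278.3∠90.0° Ω.
Step 5 — Source phasor: V = 6.03∠17.7° V = 5.745 + j1.833 V.
Step 6 — Current: I = V / Z = 0.006587 - j0.02064 A = 0.02167∠-72.3° A.
Step 7 — Complex power: S = V·I* = 0 + j0.1306 VA.
Step 8 — Real power: P = Re(S) = 0 W.
Step 9 — Reactive power: Q = Im(S) = 0.1306 VAR.
Step 10 — Apparent power: |S| = 0.1306 VA.
Step 11 — Power factor: PF = P/|S| = 0 (lagging).

(a) P = 0 W  (b) Q = 0.1306 VAR  (c) S = 0.1306 VA  (d) PF = 0 (lagging)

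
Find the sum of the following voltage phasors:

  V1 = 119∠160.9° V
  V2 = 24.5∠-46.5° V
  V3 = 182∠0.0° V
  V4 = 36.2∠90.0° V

Step 1 — Convert each phasor to rectangular form:
  V1 = 119·(cos(160.9°) + j·sin(160.9°)) = -112.4 + j38.94 V
  V2 = 24.5·(cos(-46.5°) + j·sin(-46.5°)) = 16.86 - j17.77 V
  V3 = 182·(cos(0.0°) + j·sin(0.0°)) = 182 V
  V4 = 36.2·(cos(90.0°) + j·sin(90.0°)) = 0 + j36.2 V
Step 2 — Sum components: V_total = 86.42 + j57.37 V.
Step 3 — Convert to polar: |V_total| = 103.7 V, ∠V_total = 33.6°.

V_total = 103.7∠33.6° V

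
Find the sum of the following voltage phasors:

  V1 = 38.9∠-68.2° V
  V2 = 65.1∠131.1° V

Step 1 — Convert each phasor to rectangular form:
  V1 = 38.9·(cos(-68.2°) + j·sin(-68.2°)) = 14.45 - j36.12 V
  V2 = 65.1·(cos(131.1°) + j·sin(131.1°)) = -42.8 + j49.06 V
Step 2 — Sum components: V_total = -28.35 + j12.94 V.
Step 3 — Convert to polar: |V_total| = 31.16 V, ∠V_total = 155.5°.

V_total = 31.16∠155.5° V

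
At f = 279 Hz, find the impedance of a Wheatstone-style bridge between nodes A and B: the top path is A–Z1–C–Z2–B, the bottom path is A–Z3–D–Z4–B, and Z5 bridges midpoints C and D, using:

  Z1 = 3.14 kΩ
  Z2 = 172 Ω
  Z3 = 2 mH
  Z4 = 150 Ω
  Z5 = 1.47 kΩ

Step 1 — Angular frequency: ω = 2π·f = 2π·279 = 1753 rad/s.
Step 2 — Component impedances:
  Z1: Z = R = 3140 Ω
  Z2: Z = R = 172 Ω
  Z3: Z = jωL = j·1753·0.002 = 0 + j3.506 Ω
  Z4: Z = R = 150 Ω
  Z5: Z = R = 1470 Ω
Step 3 — Bridge requires nodal analysis (the Z5 bridge couples midpoints C and D, so the two paths cannot be reduced to a simple series/parallel combination). Setting node B to ground and injecting 1 A at node A, the 3-node admittance system at A, C, D solves to V_A = Z_AB = 133 + j3.257 Ω = 133∠1.4° Ω.

Z = 133 + j3.257 Ω = 133∠1.4° Ω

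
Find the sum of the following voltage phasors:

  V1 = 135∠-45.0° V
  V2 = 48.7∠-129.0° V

Step 1 — Convert each phasor to rectangular form:
  V1 = 135·(cos(-45.0°) + j·sin(-45.0°)) = 95.46 - j95.46 V
  V2 = 48.7·(cos(-129.0°) + j·sin(-129.0°)) = -30.65 - j37.85 V
Step 2 — Sum components: V_total = 64.81 - j133.3 V.
Step 3 — Convert to polar: |V_total| = 148.2 V, ∠V_total = -64.1°.

V_total = 148.2∠-64.1° V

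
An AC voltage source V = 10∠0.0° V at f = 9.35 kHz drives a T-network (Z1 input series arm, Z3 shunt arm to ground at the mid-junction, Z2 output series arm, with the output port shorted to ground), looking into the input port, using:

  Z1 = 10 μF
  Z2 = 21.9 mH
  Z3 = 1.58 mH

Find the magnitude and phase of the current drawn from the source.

Step 1 — Angular frequency: ω = 2π·f = 2π·9350 = 5.875e+04 rad/s.
Step 2 — Component impedances:
  Z1: Z = 1/(jωC) = -j/(ω·C) = 0 - j1.702 Ω
  Z2: Z = jωL = j·5.875e+04·0.0219 = 0 + j1287 Ω
  Z3: Z = jωL = j·5.875e+04·0.00158 = 0 + j92.82 Ω
Step 3 — With the output port shorted to ground, the output series arm Z2 runs from the junction to ground; the shunt arm Z3 also runs from the junction to ground. They appear in parallel: Z3 || Z2 = 0 + j86.58 Ω.
Step 4 — Series with input arm Z1: Z_in = Z1 + (Z3 || Z2) = 0 + j84.87 Ω = 84.87∠90.0° Ω.
Step 5 — Source phasor: V = 10∠0.0° V = 10 V.
Step 6 — Ohm's law: I = V / Z_total = (10) / (0 + j84.87) = 0 - j0.1178 A.
Step 7 — Convert to polar: |I| = 0.1178 A, ∠I = -90.0°.

I = 0.1178∠-90.0° A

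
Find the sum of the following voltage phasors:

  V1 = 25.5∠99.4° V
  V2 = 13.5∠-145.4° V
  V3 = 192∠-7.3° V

Step 1 — Convert each phasor to rectangular form:
  V1 = 25.5·(cos(99.4°) + j·sin(99.4°)) = -4.165 + j25.16 V
  V2 = 13.5·(cos(-145.4°) + j·sin(-145.4°)) = -11.11 - j7.666 V
  V3 = 192·(cos(-7.3°) + j·sin(-7.3°)) = 190.4 - j24.4 V
Step 2 — Sum components: V_total = 175.2 - j6.905 V.
Step 3 — Convert to polar: |V_total| = 175.3 V, ∠V_total = -2.3°.

V_total = 175.3∠-2.3° V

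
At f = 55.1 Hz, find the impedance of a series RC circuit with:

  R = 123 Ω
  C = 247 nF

Step 1 — Angular frequency: ω = 2π·f = 2π·55.1 = 346.2 rad/s.
Step 2 — Component impedances:
  R: Z = R = 123 Ω
  C: Z = 1/(jωC) = -j/(ω·C) = 0 - j1.169e+04 Ω
Step 3 — Series combination: Z_total = R + C = 123 - j1.169e+04 Ω = 1.169e+04∠-89.4° Ω.

Z = 123 - j1.169e+04 Ω = 1.169e+04∠-89.4° Ω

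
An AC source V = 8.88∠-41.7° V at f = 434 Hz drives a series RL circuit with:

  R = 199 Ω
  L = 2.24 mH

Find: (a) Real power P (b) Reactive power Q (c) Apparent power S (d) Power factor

Step 1 — Angular frequency: ω = 2π·f = 2π·434 = 2727 rad/s.
Step 2 — Component impedances:
  R: Z = R = 199 Ω
  L: Z = jωL = j·2727·0.00224 = 0 + j6.108 Ω
Step 3 — Series combination: Z_total = R + L = 199 + j6.108 Ω = 199.1∠1.8° Ω.
Step 4 — Source phasor: V = 8.88∠-41.7° V = 6.63 - j5.907 V.
Step 5 — Current: I = V / Z = 0.03238 - j0.03068 A = 0.0446∠-43.5° A.
Step 6 — Complex power: S = V·I* = 0.3959 + j0.01215 VA.
Step 7 — Real power: P = Re(S) = 0.3959 W.
Step 8 — Reactive power: Q = Im(S) = 0.01215 VAR.
Step 9 — Apparent power: |S| = 0.3961 VA.
Step 10 — Power factor: PF = P/|S| = 0.9995 (lagging).

(a) P = 0.3959 W  (b) Q = 0.01215 VAR  (c) S = 0.3961 VA  (d) PF = 0.9995 (lagging)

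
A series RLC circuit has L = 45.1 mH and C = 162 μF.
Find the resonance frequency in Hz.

Step 1 — Resonance condition Im(Z)=0 gives ω₀ = 1/√(LC).
Step 2 — ω₀ = 1/√(0.0451·0.000162) = 370 rad/s.
Step 3 — f₀ = ω₀/(2π) = 58.88 Hz.

f₀ = 58.88 Hz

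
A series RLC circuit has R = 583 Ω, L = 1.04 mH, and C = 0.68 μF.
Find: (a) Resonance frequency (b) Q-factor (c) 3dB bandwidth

Step 1 — Resonance: ω₀ = 1/√(LC) = 1/√(0.00104·6.8e-07) = 3.76e+04 rad/s.
Step 2 — f₀ = ω₀/(2π) = 5985 Hz.
Step 3 — Series Q: Q = ω₀L/R = 3.76e+04·0.00104/583 = 0.06708.
Step 4 — Bandwidth: Δω = ω₀/Q = 5.606e+05 rad/s; BW = Δω/(2π) = 8.922e+04 Hz.

(a) f₀ = 5985 Hz  (b) Q = 0.06708  (c) BW = 8.922e+04 Hz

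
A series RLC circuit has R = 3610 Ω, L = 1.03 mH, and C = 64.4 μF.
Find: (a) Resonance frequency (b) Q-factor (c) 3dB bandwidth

Step 1 — Resonance: ω₀ = 1/√(LC) = 1/√(0.00103·6.44e-05) = 3883 rad/s.
Step 2 — f₀ = ω₀/(2π) = 618 Hz.
Step 3 — Series Q: Q = ω₀L/R = 3883·0.00103/3610 = 0.001108.
Step 4 — Bandwidth: Δω = ω₀/Q = 3.505e+06 rad/s; BW = Δω/(2π) = 5.578e+05 Hz.

(a) f₀ = 618 Hz  (b) Q = 0.001108  (c) BW = 5.578e+05 Hz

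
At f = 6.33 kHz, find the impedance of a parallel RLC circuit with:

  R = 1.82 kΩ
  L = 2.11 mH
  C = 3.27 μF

Step 1 — Angular frequency: ω = 2π·f = 2π·6330 = 3.977e+04 rad/s.
Step 2 — Component impedances:
  R: Z = R = 1820 Ω
  L: Z = jωL = j·3.977e+04·0.00211 = 0 + j83.92 Ω
  C: Z = 1/(jωC) = -j/(ω·C) = 0 - j7.689 Ω
Step 3 — Parallel combination: 1/Z_total = 1/R + 1/L + 1/C; Z_total = 0.03937 - j8.464 Ω = 8.464∠-89.7° Ω.

Z = 0.03937 - j8.464 Ω = 8.464∠-89.7° Ω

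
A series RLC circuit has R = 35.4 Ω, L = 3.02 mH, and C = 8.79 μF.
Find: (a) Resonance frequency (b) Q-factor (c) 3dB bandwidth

Step 1 — Resonance: ω₀ = 1/√(LC) = 1/√(0.00302·8.79e-06) = 6138 rad/s.
Step 2 — f₀ = ω₀/(2π) = 976.8 Hz.
Step 3 — Series Q: Q = ω₀L/R = 6138·0.00302/35.4 = 0.5236.
Step 4 — Bandwidth: Δω = ω₀/Q = 1.172e+04 rad/s; BW = Δω/(2π) = 1866 Hz.

(a) f₀ = 976.8 Hz  (b) Q = 0.5236  (c) BW = 1866 Hz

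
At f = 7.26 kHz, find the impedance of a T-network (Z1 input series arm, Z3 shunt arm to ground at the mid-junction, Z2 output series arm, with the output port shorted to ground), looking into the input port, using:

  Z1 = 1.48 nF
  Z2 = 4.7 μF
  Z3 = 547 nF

Step 1 — Angular frequency: ω = 2π·f = 2π·7260 = 4.562e+04 rad/s.
Step 2 — Component impedances:
  Z1: Z = 1/(jωC) = -j/(ω·C) = 0 - j1.481e+04 Ω
  Z2: Z = 1/(jωC) = -j/(ω·C) = 0 - j4.664 Ω
  Z3: Z = 1/(jωC) = -j/(ω·C) = 0 - j40.08 Ω
Step 3 — With the output port shorted to ground, the output series arm Z2 runs from the junction to ground; the shunt arm Z3 also runs from the junction to ground. They appear in parallel: Z3 || Z2 = 0 - j4.178 Ω.
Step 4 — Series with input arm Z1: Z_in = Z1 + (Z3 || Z2) = 0 - j1.482e+04 Ω = 1.482e+04∠-90.0° Ω.

Z = 0 - j1.482e+04 Ω = 1.482e+04∠-90.0° Ω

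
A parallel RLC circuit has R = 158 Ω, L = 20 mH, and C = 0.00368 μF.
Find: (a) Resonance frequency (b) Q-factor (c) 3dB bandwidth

Step 1 — Resonance: ω₀ = 1/√(LC) = 1/√(0.02·3.68e-09) = 1.166e+05 rad/s.
Step 2 — f₀ = ω₀/(2π) = 1.855e+04 Hz.
Step 3 — Parallel Q: Q = R/(ω₀L) = 158/(1.166e+05·0.02) = 0.06777.
Step 4 — Bandwidth: Δω = ω₀/Q = 1.72e+06 rad/s; BW = Δω/(2π) = 2.737e+05 Hz.

(a) f₀ = 1.855e+04 Hz  (b) Q = 0.06777  (c) BW = 2.737e+05 Hz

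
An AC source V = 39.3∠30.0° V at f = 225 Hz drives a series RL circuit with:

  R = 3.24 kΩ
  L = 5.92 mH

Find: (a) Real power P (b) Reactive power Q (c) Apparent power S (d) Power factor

Step 1 — Angular frequency: ω = 2π·f = 2π·225 = 1414 rad/s.
Step 2 — Component impedances:
  R: Z = R = 3240 Ω
  L: Z = jωL = j·1414·0.00592 = 0 + j8.369 Ω
Step 3 — Series combination: Z_total = R + L = 3240 + j8.369 Ω = 3240∠0.1° Ω.
Step 4 — Source phasor: V = 39.3∠30.0° V = 34.03 + j19.65 V.
Step 5 — Current: I = V / Z = 0.01052 + j0.006038 A = 0.01213∠29.9° A.
Step 6 — Complex power: S = V·I* = 0.4767 + j0.001231 VA.
Step 7 — Real power: P = Re(S) = 0.4767 W.
Step 8 — Reactive power: Q = Im(S) = 0.001231 VAR.
Step 9 — Apparent power: |S| = 0.4767 VA.
Step 10 — Power factor: PF = P/|S| = 1 (lagging).

(a) P = 0.4767 W  (b) Q = 0.001231 VAR  (c) S = 0.4767 VA  (d) PF = 1 (lagging)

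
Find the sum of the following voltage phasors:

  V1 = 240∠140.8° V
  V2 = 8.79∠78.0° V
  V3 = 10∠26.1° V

Step 1 — Convert each phasor to rectangular form:
  V1 = 240·(cos(140.8°) + j·sin(140.8°)) = -186 + j151.7 V
  V2 = 8.79·(cos(78.0°) + j·sin(78.0°)) = 1.828 + j8.598 V
  V3 = 10·(cos(26.1°) + j·sin(26.1°)) = 8.98 + j4.399 V
Step 2 — Sum components: V_total = -175.2 + j164.7 V.
Step 3 — Convert to polar: |V_total| = 240.4 V, ∠V_total = 136.8°.

V_total = 240.4∠136.8° V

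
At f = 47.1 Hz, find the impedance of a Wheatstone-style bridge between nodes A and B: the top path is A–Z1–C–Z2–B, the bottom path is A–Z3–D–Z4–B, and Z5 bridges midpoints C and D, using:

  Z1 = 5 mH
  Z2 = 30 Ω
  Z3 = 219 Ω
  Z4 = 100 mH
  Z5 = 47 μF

Step 1 — Angular frequency: ω = 2π·f = 2π·47.1 = 295.9 rad/s.
Step 2 — Component impedances:
  Z1: Z = jωL = j·295.9·0.005 = 0 + j1.48 Ω
  Z2: Z = R = 30 Ω
  Z3: Z = R = 219 Ω
  Z4: Z = jωL = j·295.9·0.1 = 0 + j29.59 Ω
  Z5: Z = 1/(jωC) = -j/(ω·C) = 0 - j71.9 Ω
Step 3 — Bridge requires nodal analysis (the Z5 bridge couples midpoints C and D, so the two paths cannot be reduced to a simple series/parallel combination). Setting node B to ground and injecting 1 A at node A, the 3-node admittance system at A, C, D solves to V_A = Z_AB = 17.86 - j7.056 Ω = 19.21∠-21.6° Ω.

Z = 17.86 - j7.056 Ω = 19.21∠-21.6° Ω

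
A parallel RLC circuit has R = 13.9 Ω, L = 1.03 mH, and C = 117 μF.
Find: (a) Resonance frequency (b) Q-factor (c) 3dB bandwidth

Step 1 — Resonance: ω₀ = 1/√(LC) = 1/√(0.00103·0.000117) = 2881 rad/s.
Step 2 — f₀ = ω₀/(2π) = 458.5 Hz.
Step 3 — Parallel Q: Q = R/(ω₀L) = 13.9/(2881·0.00103) = 4.685.
Step 4 — Bandwidth: Δω = ω₀/Q = 614.9 rad/s; BW = Δω/(2π) = 97.86 Hz.

(a) f₀ = 458.5 Hz  (b) Q = 4.685  (c) BW = 97.86 Hz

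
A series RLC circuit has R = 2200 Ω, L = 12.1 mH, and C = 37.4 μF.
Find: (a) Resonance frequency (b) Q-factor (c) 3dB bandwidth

Step 1 — Resonance: ω₀ = 1/√(LC) = 1/√(0.0121·3.74e-05) = 1487 rad/s.
Step 2 — f₀ = ω₀/(2π) = 236.6 Hz.
Step 3 — Series Q: Q = ω₀L/R = 1487·0.0121/2200 = 0.008176.
Step 4 — Bandwidth: Δω = ω₀/Q = 1.818e+05 rad/s; BW = Δω/(2π) = 2.894e+04 Hz.

(a) f₀ = 236.6 Hz  (b) Q = 0.008176  (c) BW = 2.894e+04 Hz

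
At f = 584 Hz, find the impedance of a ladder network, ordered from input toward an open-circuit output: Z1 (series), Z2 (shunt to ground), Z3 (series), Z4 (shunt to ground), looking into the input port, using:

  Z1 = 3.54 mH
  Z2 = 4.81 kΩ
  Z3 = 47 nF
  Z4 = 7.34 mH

Step 1 — Angular frequency: ω = 2π·f = 2π·584 = 3669 rad/s.
Step 2 — Component impedances:
  Z1: Z = jωL = j·3669·0.00354 = 0 + j12.99 Ω
  Z2: Z = R = 4810 Ω
  Z3: Z = 1/(jωC) = -j/(ω·C) = 0 - j5798 Ω
  Z4: Z = jωL = j·3669·0.00734 = 0 + j26.93 Ω
Step 3 — Ladder network (open output): work backward from the far end, alternating series and parallel combinations. Z_in = 2838 - j2353 Ω = 3687∠-39.7° Ω.

Z = 2838 - j2353 Ω = 3687∠-39.7° Ω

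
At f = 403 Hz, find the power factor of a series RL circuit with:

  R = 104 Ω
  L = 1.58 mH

Step 1 — Angular frequency: ω = 2π·f = 2π·403 = 2532 rad/s.
Step 2 — Component impedances:
  R: Z = R = 104 Ω
  L: Z = jωL = j·2532·0.00158 = 0 + j4.001 Ω
Step 3 — Series combination: Z_total = R + L = 104 + j4.001 Ω = 104.1∠2.2° Ω.
Step 4 — Power factor: PF = cos(φ) = Re(Z)/|Z| = 104/104.077 = 0.9993.
Step 5 — Type: Im(Z) = 4.001 ⇒ lagging (phase φ = 2.2°).

PF = 0.9993 (lagging, φ = 2.2°)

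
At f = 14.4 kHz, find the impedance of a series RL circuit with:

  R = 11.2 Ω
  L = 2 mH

Step 1 — Angular frequency: ω = 2π·f = 2π·1.44e+04 = 9.048e+04 rad/s.
Step 2 — Component impedances:
  R: Z = R = 11.2 Ω
  L: Z = jωL = j·9.048e+04·0.002 = 0 + j181 Ω
Step 3 — Series combination: Z_total = R + L = 11.2 + j181 Ω = 181.3∠86.5° Ω.

Z = 11.2 + j181 Ω = 181.3∠86.5° Ω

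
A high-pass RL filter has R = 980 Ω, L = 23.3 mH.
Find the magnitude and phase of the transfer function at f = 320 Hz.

Step 1 — Angular frequency: ω = 2π·320 = 2011 rad/s.
Step 2 — Transfer function: H(jω) = jωL/(R + jωL).
Step 3 — Numerator jωL = j·46.85; denominator R + jωL = 980 + j46.85.
Step 4 — H = 0.00228 + j0.04769.
Step 5 — Magnitude: |H| = 0.04775 (-26.4 dB); phase: φ = 87.3°.

|H| = 0.04775 (-26.4 dB), φ = 87.3°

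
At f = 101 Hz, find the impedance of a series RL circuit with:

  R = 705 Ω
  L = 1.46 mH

Step 1 — Angular frequency: ω = 2π·f = 2π·101 = 634.6 rad/s.
Step 2 — Component impedances:
  R: Z = R = 705 Ω
  L: Z = jωL = j·634.6·0.00146 = 0 + j0.9265 Ω
Step 3 — Series combination: Z_total = R + L = 705 + j0.9265 Ω = 705∠0.1° Ω.

Z = 705 + j0.9265 Ω = 705∠0.1° Ω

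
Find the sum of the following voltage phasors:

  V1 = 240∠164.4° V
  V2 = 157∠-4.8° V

Step 1 — Convert each phasor to rectangular form:
  V1 = 240·(cos(164.4°) + j·sin(164.4°)) = -231.2 + j64.54 V
  V2 = 157·(cos(-4.8°) + j·sin(-4.8°)) = 156.4 - j13.14 V
Step 2 — Sum components: V_total = -74.71 + j51.4 V.
Step 3 — Convert to polar: |V_total| = 90.69 V, ∠V_total = 145.5°.

V_total = 90.69∠145.5° V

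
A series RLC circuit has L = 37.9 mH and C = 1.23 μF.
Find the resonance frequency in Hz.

Step 1 — Resonance condition Im(Z)=0 gives ω₀ = 1/√(LC).
Step 2 — ω₀ = 1/√(0.0379·1.23e-06) = 4632 rad/s.
Step 3 — f₀ = ω₀/(2π) = 737.1 Hz.

f₀ = 737.1 Hz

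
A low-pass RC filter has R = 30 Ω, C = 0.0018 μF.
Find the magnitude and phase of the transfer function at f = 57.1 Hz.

Step 1 — Angular frequency: ω = 2π·57.1 = 358.8 rad/s.
Step 2 — Transfer function: H(jω) = 1/(1 + jωRC).
Step 3 — Denominator: 1 + jωRC = 1 + j·358.8·30·1.8e-09 = 1 + j1.937e-05.
Step 4 — H = 1 - j1.937e-05.
Step 5 — Magnitude: |H| = 1 (-0.0 dB); phase: φ = -0.0°.

|H| = 1 (-0.0 dB), φ = -0.0°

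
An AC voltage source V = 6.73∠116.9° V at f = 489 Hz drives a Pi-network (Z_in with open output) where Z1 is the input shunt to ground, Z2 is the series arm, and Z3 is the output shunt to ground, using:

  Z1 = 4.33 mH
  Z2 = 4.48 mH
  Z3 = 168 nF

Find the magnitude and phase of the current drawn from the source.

Step 1 — Angular frequency: ω = 2π·f = 2π·489 = 3072 rad/s.
Step 2 — Component impedances:
  Z1: Z = jωL = j·3072·0.00433 = 0 + j13.3 Ω
  Z2: Z = jωL = j·3072·0.00448 = 0 + j13.76 Ω
  Z3: Z = 1/(jωC) = -j/(ω·C) = 0 - j1937 Ω
Step 3 — With open output, the series arm Z2 and the output shunt Z3 appear in series to ground: Z2 + Z3 = 0 - j1924 Ω.
Step 4 — Parallel with input shunt Z1: Z_in = Z1 || (Z2 + Z3) = 0 + j13.4 Ω = 13.4∠90.0° Ω.
Step 5 — Source phasor: V = 6.73∠116.9° V = -3.045 + j6.002 V.
Step 6 — Ohm's law: I = V / Z_total = (-3.045 + j6.002) / (0 + j13.4) = 0.448 + j0.2273 A.
Step 7 — Convert to polar: |I| = 0.5024 A, ∠I = 26.9°.

I = 0.5024∠26.9° A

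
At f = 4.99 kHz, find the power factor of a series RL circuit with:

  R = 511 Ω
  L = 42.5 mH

Step 1 — Angular frequency: ω = 2π·f = 2π·4990 = 3.135e+04 rad/s.
Step 2 — Component impedances:
  R: Z = R = 511 Ω
  L: Z = jωL = j·3.135e+04·0.0425 = 0 + j1333 Ω
Step 3 — Series combination: Z_total = R + L = 511 + j1333 Ω = 1427∠69.0° Ω.
Step 4 — Power factor: PF = cos(φ) = Re(Z)/|Z| = 511/1427 = 0.3581.
Step 5 — Type: Im(Z) = 1333 ⇒ lagging (phase φ = 69.0°).

PF = 0.3581 (lagging, φ = 69.0°)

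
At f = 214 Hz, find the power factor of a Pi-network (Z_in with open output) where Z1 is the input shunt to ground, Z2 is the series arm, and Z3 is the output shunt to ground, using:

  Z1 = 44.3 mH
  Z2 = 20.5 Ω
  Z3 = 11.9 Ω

Step 1 — Angular frequency: ω = 2π·f = 2π·214 = 1345 rad/s.
Step 2 — Component impedances:
  Z1: Z = jωL = j·1345·0.0443 = 0 + j59.57 Ω
  Z2: Z = R = 20.5 Ω
  Z3: Z = R = 11.9 Ω
Step 3 — With open output, the series arm Z2 and the output shunt Z3 appear in series to ground: Z2 + Z3 = 32.4 Ω.
Step 4 — Parallel with input shunt Z1: Z_in = Z1 || (Z2 + Z3) = 25 + j13.6 Ω = 28.46∠28.5° Ω.
Step 5 — Power factor: PF = cos(φ) = Re(Z)/|Z| = 25.003/28.462 = 0.8785.
Step 6 — Type: Im(Z) = 13.6 ⇒ lagging (phase φ = 28.5°).

PF = 0.8785 (lagging, φ = 28.5°)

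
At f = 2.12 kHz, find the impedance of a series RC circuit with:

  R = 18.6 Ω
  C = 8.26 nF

Step 1 — Angular frequency: ω = 2π·f = 2π·2120 = 1.332e+04 rad/s.
Step 2 — Component impedances:
  R: Z = R = 18.6 Ω
  C: Z = 1/(jωC) = -j/(ω·C) = 0 - j9089 Ω
Step 3 — Series combination: Z_total = R + C = 18.6 - j9089 Ω = 9089∠-89.9° Ω.

Z = 18.6 - j9089 Ω = 9089∠-89.9° Ω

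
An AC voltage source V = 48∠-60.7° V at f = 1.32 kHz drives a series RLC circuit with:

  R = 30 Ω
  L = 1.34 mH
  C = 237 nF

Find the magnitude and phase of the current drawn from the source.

Step 1 — Angular frequency: ω = 2π·f = 2π·1320 = 8294 rad/s.
Step 2 — Component impedances:
  R: Z = R = 30 Ω
  L: Z = jωL = j·8294·0.00134 = 0 + j11.11 Ω
  C: Z = 1/(jωC) = -j/(ω·C) = 0 - j508.7 Ω
Step 3 — Series combination: Z_total = R + L + C = 30 - j497.6 Ω = 498.5∠-86.6° Ω.
Step 4 — Source phasor: V = 48∠-60.7° V = 23.49 - j41.86 V.
Step 5 — Ohm's law: I = V / Z_total = (23.49 - j41.86) / (30 - j497.6) = 0.08665 + j0.04198 A.
Step 6 — Convert to polar: |I| = 0.09628 A, ∠I = 25.9°.

I = 0.09628∠25.9° A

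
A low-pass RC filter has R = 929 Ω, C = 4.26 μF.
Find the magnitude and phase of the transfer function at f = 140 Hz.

Step 1 — Angular frequency: ω = 2π·140 = 879.6 rad/s.
Step 2 — Transfer function: H(jω) = 1/(1 + jωRC).
Step 3 — Denominator: 1 + jωRC = 1 + j·879.6·929·4.26e-06 = 1 + j3.481.
Step 4 — H = 0.07623 - j0.2654.
Step 5 — Magnitude: |H| = 0.2761 (-11.2 dB); phase: φ = -74.0°.

|H| = 0.2761 (-11.2 dB), φ = -74.0°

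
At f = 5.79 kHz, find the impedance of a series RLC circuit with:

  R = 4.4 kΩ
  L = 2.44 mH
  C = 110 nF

Step 1 — Angular frequency: ω = 2π·f = 2π·5790 = 3.638e+04 rad/s.
Step 2 — Component impedances:
  R: Z = R = 4400 Ω
  L: Z = jωL = j·3.638e+04·0.00244 = 0 + j88.77 Ω
  C: Z = 1/(jωC) = -j/(ω·C) = 0 - j249.9 Ω
Step 3 — Series combination: Z_total = R + L + C = 4400 - j161.1 Ω = 4403∠-2.1° Ω.

Z = 4400 - j161.1 Ω = 4403∠-2.1° Ω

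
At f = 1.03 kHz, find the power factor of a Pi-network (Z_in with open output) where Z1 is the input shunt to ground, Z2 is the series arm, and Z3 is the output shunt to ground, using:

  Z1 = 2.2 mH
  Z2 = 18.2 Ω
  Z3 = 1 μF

Step 1 — Angular frequency: ω = 2π·f = 2π·1030 = 6472 rad/s.
Step 2 — Component impedances:
  Z1: Z = jωL = j·6472·0.0022 = 0 + j14.24 Ω
  Z2: Z = R = 18.2 Ω
  Z3: Z = 1/(jωC) = -j/(ω·C) = 0 - j154.5 Ω
Step 3 — With open output, the series arm Z2 and the output shunt Z3 appear in series to ground: Z2 + Z3 = 18.2 - j154.5 Ω.
Step 4 — Parallel with input shunt Z1: Z_in = Z1 || (Z2 + Z3) = 0.1844 + j15.66 Ω = 15.66∠89.3° Ω.
Step 5 — Power factor: PF = cos(φ) = Re(Z)/|Z| = 0.18437/15.66 = 0.01177.
Step 6 — Type: Im(Z) = 15.66 ⇒ lagging (phase φ = 89.3°).

PF = 0.01177 (lagging, φ = 89.3°)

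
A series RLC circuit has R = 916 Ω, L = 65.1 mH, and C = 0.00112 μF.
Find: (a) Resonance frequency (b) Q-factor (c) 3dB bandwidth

Step 1 — Resonance condition Im(Z)=0 gives ω₀ = 1/√(LC).
Step 2 — ω₀ = 1/√(0.0651·1.12e-09) = 1.171e+05 rad/s.
Step 3 — f₀ = ω₀/(2π) = 1.864e+04 Hz.
Step 4 — Series Q: Q = ω₀L/R = 1.171e+05·0.0651/916 = 8.323.
Step 5 — 3dB bandwidth: Δω = ω₀/Q = 1.407e+04 rad/s; BW = Δω/(2π) = 2239 Hz.

(a) f₀ = 1.864e+04 Hz  (b) Q = 8.323  (c) BW = 2239 Hz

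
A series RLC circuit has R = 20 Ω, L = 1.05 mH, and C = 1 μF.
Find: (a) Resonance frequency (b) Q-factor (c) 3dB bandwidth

Step 1 — Resonance: ω₀ = 1/√(LC) = 1/√(0.00105·1e-06) = 3.086e+04 rad/s.
Step 2 — f₀ = ω₀/(2π) = 4912 Hz.
Step 3 — Series Q: Q = ω₀L/R = 3.086e+04·0.00105/20 = 1.62.
Step 4 — Bandwidth: Δω = ω₀/Q = 1.905e+04 rad/s; BW = Δω/(2π) = 3032 Hz.

(a) f₀ = 4912 Hz  (b) Q = 1.62  (c) BW = 3032 Hz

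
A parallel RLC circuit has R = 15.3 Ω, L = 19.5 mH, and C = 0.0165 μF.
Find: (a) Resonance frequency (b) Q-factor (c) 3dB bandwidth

Step 1 — Resonance: ω₀ = 1/√(LC) = 1/√(0.0195·1.65e-08) = 5.575e+04 rad/s.
Step 2 — f₀ = ω₀/(2π) = 8873 Hz.
Step 3 — Parallel Q: Q = R/(ω₀L) = 15.3/(5.575e+04·0.0195) = 0.01407.
Step 4 — Bandwidth: Δω = ω₀/Q = 3.961e+06 rad/s; BW = Δω/(2π) = 6.304e+05 Hz.

(a) f₀ = 8873 Hz  (b) Q = 0.01407  (c) BW = 6.304e+05 Hz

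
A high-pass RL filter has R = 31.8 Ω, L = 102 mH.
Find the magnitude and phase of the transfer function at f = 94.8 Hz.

Step 1 — Angular frequency: ω = 2π·94.8 = 595.6 rad/s.
Step 2 — Transfer function: H(jω) = jωL/(R + jωL).
Step 3 — Numerator jωL = j·60.76; denominator R + jωL = 31.8 + j60.76.
Step 4 — H = 0.785 + j0.4109.
Step 5 — Magnitude: |H| = 0.886 (-1.1 dB); phase: φ = 27.6°.

|H| = 0.886 (-1.1 dB), φ = 27.6°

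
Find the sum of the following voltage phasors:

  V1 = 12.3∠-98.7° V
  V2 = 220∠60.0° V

Step 1 — Convert each phasor to rectangular form:
  V1 = 12.3·(cos(-98.7°) + j·sin(-98.7°)) = -1.861 - j12.16 V
  V2 = 220·(cos(60.0°) + j·sin(60.0°)) = 110 + j190.5 V
Step 2 — Sum components: V_total = 108.1 + j178.4 V.
Step 3 — Convert to polar: |V_total| = 208.6 V, ∠V_total = 58.8°.

V_total = 208.6∠58.8° V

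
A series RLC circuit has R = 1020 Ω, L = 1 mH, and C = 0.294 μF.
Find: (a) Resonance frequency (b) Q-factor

Step 1 — Resonance condition Im(Z)=0 gives ω₀ = 1/√(LC).
Step 2 — ω₀ = 1/√(0.001·2.94e-07) = 5.832e+04 rad/s.
Step 3 — f₀ = ω₀/(2π) = 9282 Hz.
Step 4 — Series Q: Q = ω₀L/R = 5.832e+04·0.001/1020 = 0.05718.

(a) f₀ = 9282 Hz  (b) Q = 0.05718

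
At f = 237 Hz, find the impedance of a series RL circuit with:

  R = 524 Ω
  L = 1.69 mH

Step 1 — Angular frequency: ω = 2π·f = 2π·237 = 1489 rad/s.
Step 2 — Component impedances:
  R: Z = R = 524 Ω
  L: Z = jωL = j·1489·0.00169 = 0 + j2.517 Ω
Step 3 — Series combination: Z_total = R + L = 524 + j2.517 Ω = 524∠0.3° Ω.

Z = 524 + j2.517 Ω = 524∠0.3° Ω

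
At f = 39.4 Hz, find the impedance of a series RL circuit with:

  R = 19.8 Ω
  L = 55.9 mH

Step 1 — Angular frequency: ω = 2π·f = 2π·39.4 = 247.6 rad/s.
Step 2 — Component impedances:
  R: Z = R = 19.8 Ω
  L: Z = jωL = j·247.6·0.0559 = 0 + j13.84 Ω
Step 3 — Series combination: Z_total = R + L = 19.8 + j13.84 Ω = 24.16∠35.0° Ω.

Z = 19.8 + j13.84 Ω = 24.16∠35.0° Ω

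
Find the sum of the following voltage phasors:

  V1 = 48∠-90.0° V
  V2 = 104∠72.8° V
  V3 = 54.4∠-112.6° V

Step 1 — Convert each phasor to rectangular form:
  V1 = 48·(cos(-90.0°) + j·sin(-90.0°)) = 0 - j48 V
  V2 = 104·(cos(72.8°) + j·sin(72.8°)) = 30.75 + j99.35 V
  V3 = 54.4·(cos(-112.6°) + j·sin(-112.6°)) = -20.91 - j50.22 V
Step 2 — Sum components: V_total = 9.848 + j1.126 V.
Step 3 — Convert to polar: |V_total| = 9.912 V, ∠V_total = 6.5°.

V_total = 9.912∠6.5° V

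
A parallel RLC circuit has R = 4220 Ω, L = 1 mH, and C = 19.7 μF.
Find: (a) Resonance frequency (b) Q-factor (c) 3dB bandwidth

Step 1 — Resonance: ω₀ = 1/√(LC) = 1/√(0.001·1.97e-05) = 7125 rad/s.
Step 2 — f₀ = ω₀/(2π) = 1134 Hz.
Step 3 — Parallel Q: Q = R/(ω₀L) = 4220/(7125·0.001) = 592.3.
Step 4 — Bandwidth: Δω = ω₀/Q = 12.03 rad/s; BW = Δω/(2π) = 1.914 Hz.

(a) f₀ = 1134 Hz  (b) Q = 592.3  (c) BW = 1.914 Hz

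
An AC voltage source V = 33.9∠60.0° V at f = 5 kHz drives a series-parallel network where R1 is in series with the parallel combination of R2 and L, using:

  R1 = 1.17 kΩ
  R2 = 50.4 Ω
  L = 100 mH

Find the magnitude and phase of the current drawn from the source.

Step 1 — Angular frequency: ω = 2π·f = 2π·5000 = 3.142e+04 rad/s.
Step 2 — Component impedances:
  R1: Z = R = 1170 Ω
  R2: Z = R = 50.4 Ω
  L: Z = jωL = j·3.142e+04·0.1 = 0 + j3142 Ω
Step 3 — Parallel branch: R2 || L = 1/(1/R2 + 1/L) = 50.39 + j0.8083 Ω.
Step 4 — Series with R1: Z_total = R1 + (R2 || L) = 1220 + j0.8083 Ω = 1220∠0.0° Ω.
Step 5 — Source phasor: V = 33.9∠60.0° V = 16.95 + j29.36 V.
Step 6 — Ohm's law: I = V / Z_total = (16.95 + j29.36) / (1220 + j0.8083) = 0.0139 + j0.02405 A.
Step 7 — Convert to polar: |I| = 0.02778 A, ∠I = 60.0°.

I = 0.02778∠60.0° A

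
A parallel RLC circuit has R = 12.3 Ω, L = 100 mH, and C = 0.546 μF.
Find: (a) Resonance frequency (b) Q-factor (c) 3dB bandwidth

Step 1 — Resonance: ω₀ = 1/√(LC) = 1/√(0.1·5.46e-07) = 4280 rad/s.
Step 2 — f₀ = ω₀/(2π) = 681.1 Hz.
Step 3 — Parallel Q: Q = R/(ω₀L) = 12.3/(4280·0.1) = 0.02874.
Step 4 — Bandwidth: Δω = ω₀/Q = 1.489e+05 rad/s; BW = Δω/(2π) = 2.37e+04 Hz.

(a) f₀ = 681.1 Hz  (b) Q = 0.02874  (c) BW = 2.37e+04 Hz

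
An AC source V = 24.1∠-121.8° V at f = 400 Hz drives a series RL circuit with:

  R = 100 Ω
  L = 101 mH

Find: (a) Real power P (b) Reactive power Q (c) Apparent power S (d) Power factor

Step 1 — Angular frequency: ω = 2π·f = 2π·400 = 2513 rad/s.
Step 2 — Component impedances:
  R: Z = R = 100 Ω
  L: Z = jωL = j·2513·0.101 = 0 + j253.8 Ω
Step 3 — Series combination: Z_total = R + L = 100 + j253.8 Ω = 272.8∠68.5° Ω.
Step 4 — Source phasor: V = 24.1∠-121.8° V = -12.7 - j20.48 V.
Step 5 — Current: I = V / Z = -0.08691 + j0.01579 A = 0.08833∠169.7° A.
Step 6 — Complex power: S = V·I* = 0.7803 + j1.981 VA.
Step 7 — Real power: P = Re(S) = 0.7803 W.
Step 8 — Reactive power: Q = Im(S) = 1.981 VAR.
Step 9 — Apparent power: |S| = 2.129 VA.
Step 10 — Power factor: PF = P/|S| = 0.3665 (lagging).

(a) P = 0.7803 W  (b) Q = 1.981 VAR  (c) S = 2.129 VA  (d) PF = 0.3665 (lagging)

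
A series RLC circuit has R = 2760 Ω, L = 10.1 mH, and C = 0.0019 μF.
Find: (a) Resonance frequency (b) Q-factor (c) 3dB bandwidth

Step 1 — Resonance condition Im(Z)=0 gives ω₀ = 1/√(LC).
Step 2 — ω₀ = 1/√(0.0101·1.9e-09) = 2.283e+05 rad/s.
Step 3 — f₀ = ω₀/(2π) = 3.633e+04 Hz.
Step 4 — Series Q: Q = ω₀L/R = 2.283e+05·0.0101/2760 = 0.8354.
Step 5 — 3dB bandwidth: Δω = ω₀/Q = 2.733e+05 rad/s; BW = Δω/(2π) = 4.349e+04 Hz.

(a) f₀ = 3.633e+04 Hz  (b) Q = 0.8354  (c) BW = 4.349e+04 Hz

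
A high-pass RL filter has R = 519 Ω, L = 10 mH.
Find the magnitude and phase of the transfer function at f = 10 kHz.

Step 1 — Angular frequency: ω = 2π·1e+04 = 6.283e+04 rad/s.
Step 2 — Transfer function: H(jω) = jωL/(R + jωL).
Step 3 — Numerator jωL = j·628.3; denominator R + jωL = 519 + j628.3.
Step 4 — H = 0.5944 + j0.491.
Step 5 — Magnitude: |H| = 0.771 (-2.3 dB); phase: φ = 39.6°.

|H| = 0.771 (-2.3 dB), φ = 39.6°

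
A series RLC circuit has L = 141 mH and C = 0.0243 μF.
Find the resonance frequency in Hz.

Step 1 — Resonance condition Im(Z)=0 gives ω₀ = 1/√(LC).
Step 2 — ω₀ = 1/√(0.141·2.43e-08) = 1.708e+04 rad/s.
Step 3 — f₀ = ω₀/(2π) = 2719 Hz.

f₀ = 2719 Hz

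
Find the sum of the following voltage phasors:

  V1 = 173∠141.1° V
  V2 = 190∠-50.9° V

Step 1 — Convert each phasor to rectangular form:
  V1 = 173·(cos(141.1°) + j·sin(141.1°)) = -134.6 + j108.6 V
  V2 = 190·(cos(-50.9°) + j·sin(-50.9°)) = 119.8 - j147.4 V
Step 2 — Sum components: V_total = -14.81 - j38.81 V.
Step 3 — Convert to polar: |V_total| = 41.54 V, ∠V_total = -110.9°.

V_total = 41.54∠-110.9° V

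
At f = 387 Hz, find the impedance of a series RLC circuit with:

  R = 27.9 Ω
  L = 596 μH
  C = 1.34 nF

Step 1 — Angular frequency: ω = 2π·f = 2π·387 = 2432 rad/s.
Step 2 — Component impedances:
  R: Z = R = 27.9 Ω
  L: Z = jωL = j·2432·0.000596 = 0 + j1.449 Ω
  C: Z = 1/(jωC) = -j/(ω·C) = 0 - j3.069e+05 Ω
Step 3 — Series combination: Z_total = R + L + C = 27.9 - j3.069e+05 Ω = 3.069e+05∠-90.0° Ω.

Z = 27.9 - j3.069e+05 Ω = 3.069e+05∠-90.0° Ω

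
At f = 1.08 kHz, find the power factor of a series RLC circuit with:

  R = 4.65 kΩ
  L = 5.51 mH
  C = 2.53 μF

Step 1 — Angular frequency: ω = 2π·f = 2π·1080 = 6786 rad/s.
Step 2 — Component impedances:
  R: Z = R = 4650 Ω
  L: Z = jωL = j·6786·0.00551 = 0 + j37.39 Ω
  C: Z = 1/(jωC) = -j/(ω·C) = 0 - j58.25 Ω
Step 3 — Series combination: Z_total = R + L + C = 4650 - j20.86 Ω = 4650∠-0.3° Ω.
Step 4 — Power factor: PF = cos(φ) = Re(Z)/|Z| = 4650/4650 = 1.
Step 5 — Type: Im(Z) = -20.86 ⇒ leading (phase φ = -0.3°).

PF = 1 (leading, φ = -0.3°)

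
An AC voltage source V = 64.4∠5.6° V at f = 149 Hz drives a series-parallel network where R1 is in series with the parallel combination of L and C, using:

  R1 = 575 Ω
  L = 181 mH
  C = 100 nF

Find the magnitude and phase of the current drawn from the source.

Step 1 — Angular frequency: ω = 2π·f = 2π·149 = 936.2 rad/s.
Step 2 — Component impedances:
  R1: Z = R = 575 Ω
  L: Z = jωL = j·936.2·0.181 = 0 + j169.5 Ω
  C: Z = 1/(jωC) = -j/(ω·C) = 0 - j1.068e+04 Ω
Step 3 — Parallel branch: L || C = 1/(1/L + 1/C) = 0 + j172.2 Ω.
Step 4 — Series with R1: Z_total = R1 + (L || C) = 575 + j172.2 Ω = 600.2∠16.7° Ω.
Step 5 — Source phasor: V = 64.4∠5.6° V = 64.09 + j6.284 V.
Step 6 — Ohm's law: I = V / Z_total = (64.09 + j6.284) / (575 + j172.2) = 0.1053 - j0.0206 A.
Step 7 — Convert to polar: |I| = 0.1073 A, ∠I = -11.1°.

I = 0.1073∠-11.1° A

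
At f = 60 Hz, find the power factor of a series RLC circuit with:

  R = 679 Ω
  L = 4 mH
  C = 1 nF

Step 1 — Angular frequency: ω = 2π·f = 2π·60 = 377 rad/s.
Step 2 — Component impedances:
  R: Z = R = 679 Ω
  L: Z = jωL = j·377·0.004 = 0 + j1.508 Ω
  C: Z = 1/(jωC) = -j/(ω·C) = 0 - j2.653e+06 Ω
Step 3 — Series combination: Z_total = R + L + C = 679 - j2.653e+06 Ω = 2.653e+06∠-90.0° Ω.
Step 4 — Power factor: PF = cos(φ) = Re(Z)/|Z| = 679/2.6526e+06 = 0.000256.
Step 5 — Type: Im(Z) = -2.653e+06 ⇒ leading (phase φ = -90.0°).

PF = 0.000256 (leading, φ = -90.0°)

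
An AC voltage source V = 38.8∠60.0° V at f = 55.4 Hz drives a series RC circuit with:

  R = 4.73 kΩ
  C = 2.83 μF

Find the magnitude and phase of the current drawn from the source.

Step 1 — Angular frequency: ω = 2π·f = 2π·55.4 = 348.1 rad/s.
Step 2 — Component impedances:
  R: Z = R = 4730 Ω
  C: Z = 1/(jωC) = -j/(ω·C) = 0 - j1015 Ω
Step 3 — Series combination: Z_total = R + C = 4730 - j1015 Ω = 4838∠-12.1° Ω.
Step 4 — Source phasor: V = 38.8∠60.0° V = 19.4 + j33.6 V.
Step 5 — Ohm's law: I = V / Z_total = (19.4 + j33.6) / (4730 - j1015) = 0.002463 + j0.007633 A.
Step 6 — Convert to polar: |I| = 0.00802 A, ∠I = 72.1°.

I = 0.00802∠72.1° A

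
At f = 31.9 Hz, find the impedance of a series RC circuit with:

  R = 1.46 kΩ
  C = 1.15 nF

Step 1 — Angular frequency: ω = 2π·f = 2π·31.9 = 200.4 rad/s.
Step 2 — Component impedances:
  R: Z = R = 1460 Ω
  C: Z = 1/(jωC) = -j/(ω·C) = 0 - j4.338e+06 Ω
Step 3 — Series combination: Z_total = R + C = 1460 - j4.338e+06 Ω = 4.338e+06∠-90.0° Ω.

Z = 1460 - j4.338e+06 Ω = 4.338e+06∠-90.0° Ω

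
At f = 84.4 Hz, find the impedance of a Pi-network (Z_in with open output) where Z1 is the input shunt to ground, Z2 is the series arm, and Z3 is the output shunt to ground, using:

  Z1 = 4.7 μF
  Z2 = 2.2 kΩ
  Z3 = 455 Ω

Step 1 — Angular frequency: ω = 2π·f = 2π·84.4 = 530.3 rad/s.
Step 2 — Component impedances:
  Z1: Z = 1/(jωC) = -j/(ω·C) = 0 - j401.2 Ω
  Z2: Z = R = 2200 Ω
  Z3: Z = R = 455 Ω
Step 3 — With open output, the series arm Z2 and the output shunt Z3 appear in series to ground: Z2 + Z3 = 2655 Ω.
Step 4 — Parallel with input shunt Z1: Z_in = Z1 || (Z2 + Z3) = 59.28 - j392.3 Ω = 396.7∠-81.4° Ω.

Z = 59.28 - j392.3 Ω = 396.7∠-81.4° Ω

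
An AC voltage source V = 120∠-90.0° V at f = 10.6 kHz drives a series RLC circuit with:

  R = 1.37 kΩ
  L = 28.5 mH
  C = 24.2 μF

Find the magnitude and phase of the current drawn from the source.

Step 1 — Angular frequency: ω = 2π·f = 2π·1.06e+04 = 6.66e+04 rad/s.
Step 2 — Component impedances:
  R: Z = R = 1370 Ω
  L: Z = jωL = j·6.66e+04·0.0285 = 0 + j1898 Ω
  C: Z = 1/(jωC) = -j/(ω·C) = 0 - j0.6204 Ω
Step 3 — Series combination: Z_total = R + L + C = 1370 + j1898 Ω = 2340∠54.2° Ω.
Step 4 — Source phasor: V = 120∠-90.0° V = 0 - j120 V.
Step 5 — Ohm's law: I = V / Z_total = (0 - j120) / (1370 + j1898) = -0.04157 - j0.03001 A.
Step 6 — Convert to polar: |I| = 0.05127 A, ∠I = -144.2°.

I = 0.05127∠-144.2° A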